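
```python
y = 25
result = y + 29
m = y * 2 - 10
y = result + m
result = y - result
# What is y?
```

Answer: 94

Derivation:
Trace (tracking y):
y = 25  # -> y = 25
result = y + 29  # -> result = 54
m = y * 2 - 10  # -> m = 40
y = result + m  # -> y = 94
result = y - result  # -> result = 40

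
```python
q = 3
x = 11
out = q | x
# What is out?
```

Answer: 11

Derivation:
Trace (tracking out):
q = 3  # -> q = 3
x = 11  # -> x = 11
out = q | x  # -> out = 11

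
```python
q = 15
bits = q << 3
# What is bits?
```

Trace (tracking bits):
q = 15  # -> q = 15
bits = q << 3  # -> bits = 120

Answer: 120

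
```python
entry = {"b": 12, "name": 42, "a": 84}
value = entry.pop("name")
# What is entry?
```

Trace (tracking entry):
entry = {'b': 12, 'name': 42, 'a': 84}  # -> entry = {'b': 12, 'name': 42, 'a': 84}
value = entry.pop('name')  # -> value = 42

Answer: {'b': 12, 'a': 84}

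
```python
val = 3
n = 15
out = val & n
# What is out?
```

Answer: 3

Derivation:
Trace (tracking out):
val = 3  # -> val = 3
n = 15  # -> n = 15
out = val & n  # -> out = 3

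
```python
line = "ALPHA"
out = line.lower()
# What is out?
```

Answer: 'alpha'

Derivation:
Trace (tracking out):
line = 'ALPHA'  # -> line = 'ALPHA'
out = line.lower()  # -> out = 'alpha'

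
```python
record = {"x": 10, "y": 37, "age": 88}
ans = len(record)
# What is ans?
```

Answer: 3

Derivation:
Trace (tracking ans):
record = {'x': 10, 'y': 37, 'age': 88}  # -> record = {'x': 10, 'y': 37, 'age': 88}
ans = len(record)  # -> ans = 3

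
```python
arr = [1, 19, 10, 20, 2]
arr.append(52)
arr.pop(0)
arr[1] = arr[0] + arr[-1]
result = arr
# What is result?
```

Answer: [19, 71, 20, 2, 52]

Derivation:
Trace (tracking result):
arr = [1, 19, 10, 20, 2]  # -> arr = [1, 19, 10, 20, 2]
arr.append(52)  # -> arr = [1, 19, 10, 20, 2, 52]
arr.pop(0)  # -> arr = [19, 10, 20, 2, 52]
arr[1] = arr[0] + arr[-1]  # -> arr = [19, 71, 20, 2, 52]
result = arr  # -> result = [19, 71, 20, 2, 52]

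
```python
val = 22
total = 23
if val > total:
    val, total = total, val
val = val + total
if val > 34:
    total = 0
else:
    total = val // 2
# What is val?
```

Trace (tracking val):
val = 22  # -> val = 22
total = 23  # -> total = 23
if val > total:  # condition is False
val = val + total  # -> val = 45
if val > 34:  # condition is True
    total = 0  # -> total = 0

Answer: 45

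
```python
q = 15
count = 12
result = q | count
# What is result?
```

Trace (tracking result):
q = 15  # -> q = 15
count = 12  # -> count = 12
result = q | count  # -> result = 15

Answer: 15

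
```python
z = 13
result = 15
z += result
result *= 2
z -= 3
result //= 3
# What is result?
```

Answer: 10

Derivation:
Trace (tracking result):
z = 13  # -> z = 13
result = 15  # -> result = 15
z += result  # -> z = 28
result *= 2  # -> result = 30
z -= 3  # -> z = 25
result //= 3  # -> result = 10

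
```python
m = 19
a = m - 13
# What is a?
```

Trace (tracking a):
m = 19  # -> m = 19
a = m - 13  # -> a = 6

Answer: 6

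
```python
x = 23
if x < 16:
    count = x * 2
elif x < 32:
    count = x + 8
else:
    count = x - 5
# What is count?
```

Trace (tracking count):
x = 23  # -> x = 23
if x < 16:  # condition is False
elif x < 32:  # condition is True
    count = x + 8  # -> count = 31

Answer: 31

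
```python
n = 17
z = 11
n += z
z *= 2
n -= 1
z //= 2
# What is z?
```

Answer: 11

Derivation:
Trace (tracking z):
n = 17  # -> n = 17
z = 11  # -> z = 11
n += z  # -> n = 28
z *= 2  # -> z = 22
n -= 1  # -> n = 27
z //= 2  # -> z = 11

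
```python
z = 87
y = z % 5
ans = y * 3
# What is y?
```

Trace (tracking y):
z = 87  # -> z = 87
y = z % 5  # -> y = 2
ans = y * 3  # -> ans = 6

Answer: 2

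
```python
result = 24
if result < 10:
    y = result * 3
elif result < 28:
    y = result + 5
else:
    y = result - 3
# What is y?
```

Answer: 29

Derivation:
Trace (tracking y):
result = 24  # -> result = 24
if result < 10:  # condition is False
elif result < 28:  # condition is True
    y = result + 5  # -> y = 29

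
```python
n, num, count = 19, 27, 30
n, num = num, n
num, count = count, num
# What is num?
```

Trace (tracking num):
n, num, count = (19, 27, 30)  # -> n = 19, num = 27, count = 30
n, num = (num, n)  # -> n = 27, num = 19
num, count = (count, num)  # -> num = 30, count = 19

Answer: 30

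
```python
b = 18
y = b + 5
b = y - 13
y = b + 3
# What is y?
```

Answer: 13

Derivation:
Trace (tracking y):
b = 18  # -> b = 18
y = b + 5  # -> y = 23
b = y - 13  # -> b = 10
y = b + 3  # -> y = 13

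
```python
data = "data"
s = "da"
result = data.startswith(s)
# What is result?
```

Trace (tracking result):
data = 'data'  # -> data = 'data'
s = 'da'  # -> s = 'da'
result = data.startswith(s)  # -> result = True

Answer: True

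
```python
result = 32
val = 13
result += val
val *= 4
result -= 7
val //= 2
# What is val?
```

Answer: 26

Derivation:
Trace (tracking val):
result = 32  # -> result = 32
val = 13  # -> val = 13
result += val  # -> result = 45
val *= 4  # -> val = 52
result -= 7  # -> result = 38
val //= 2  # -> val = 26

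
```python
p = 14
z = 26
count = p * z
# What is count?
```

Trace (tracking count):
p = 14  # -> p = 14
z = 26  # -> z = 26
count = p * z  # -> count = 364

Answer: 364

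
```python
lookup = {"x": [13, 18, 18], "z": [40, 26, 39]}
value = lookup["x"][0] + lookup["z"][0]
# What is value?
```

Trace (tracking value):
lookup = {'x': [13, 18, 18], 'z': [40, 26, 39]}  # -> lookup = {'x': [13, 18, 18], 'z': [40, 26, 39]}
value = lookup['x'][0] + lookup['z'][0]  # -> value = 53

Answer: 53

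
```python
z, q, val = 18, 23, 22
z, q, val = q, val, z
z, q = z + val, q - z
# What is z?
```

Answer: 41

Derivation:
Trace (tracking z):
z, q, val = (18, 23, 22)  # -> z = 18, q = 23, val = 22
z, q, val = (q, val, z)  # -> z = 23, q = 22, val = 18
z, q = (z + val, q - z)  # -> z = 41, q = -1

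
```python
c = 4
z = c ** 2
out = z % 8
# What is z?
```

Trace (tracking z):
c = 4  # -> c = 4
z = c ** 2  # -> z = 16
out = z % 8  # -> out = 0

Answer: 16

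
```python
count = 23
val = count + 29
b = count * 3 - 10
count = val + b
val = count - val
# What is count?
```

Answer: 111

Derivation:
Trace (tracking count):
count = 23  # -> count = 23
val = count + 29  # -> val = 52
b = count * 3 - 10  # -> b = 59
count = val + b  # -> count = 111
val = count - val  # -> val = 59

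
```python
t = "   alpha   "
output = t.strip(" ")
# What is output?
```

Trace (tracking output):
t = '   alpha   '  # -> t = '   alpha   '
output = t.strip(' ')  # -> output = 'alpha'

Answer: 'alpha'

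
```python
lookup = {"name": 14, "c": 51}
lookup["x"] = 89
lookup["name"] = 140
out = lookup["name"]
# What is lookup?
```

Trace (tracking lookup):
lookup = {'name': 14, 'c': 51}  # -> lookup = {'name': 14, 'c': 51}
lookup['x'] = 89  # -> lookup = {'name': 14, 'c': 51, 'x': 89}
lookup['name'] = 140  # -> lookup = {'name': 140, 'c': 51, 'x': 89}
out = lookup['name']  # -> out = 140

Answer: {'name': 140, 'c': 51, 'x': 89}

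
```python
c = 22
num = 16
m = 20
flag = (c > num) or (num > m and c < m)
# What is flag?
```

Answer: True

Derivation:
Trace (tracking flag):
c = 22  # -> c = 22
num = 16  # -> num = 16
m = 20  # -> m = 20
flag = c > num or (num > m and c < m)  # -> flag = True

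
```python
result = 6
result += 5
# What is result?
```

Trace (tracking result):
result = 6  # -> result = 6
result += 5  # -> result = 11

Answer: 11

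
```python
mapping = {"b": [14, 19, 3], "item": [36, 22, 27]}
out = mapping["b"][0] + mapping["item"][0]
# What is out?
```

Answer: 50

Derivation:
Trace (tracking out):
mapping = {'b': [14, 19, 3], 'item': [36, 22, 27]}  # -> mapping = {'b': [14, 19, 3], 'item': [36, 22, 27]}
out = mapping['b'][0] + mapping['item'][0]  # -> out = 50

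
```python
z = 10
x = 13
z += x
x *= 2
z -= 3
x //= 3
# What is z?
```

Trace (tracking z):
z = 10  # -> z = 10
x = 13  # -> x = 13
z += x  # -> z = 23
x *= 2  # -> x = 26
z -= 3  # -> z = 20
x //= 3  # -> x = 8

Answer: 20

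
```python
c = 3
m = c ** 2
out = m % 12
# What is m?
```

Answer: 9

Derivation:
Trace (tracking m):
c = 3  # -> c = 3
m = c ** 2  # -> m = 9
out = m % 12  # -> out = 9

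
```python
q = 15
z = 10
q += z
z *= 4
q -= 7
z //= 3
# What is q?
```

Answer: 18

Derivation:
Trace (tracking q):
q = 15  # -> q = 15
z = 10  # -> z = 10
q += z  # -> q = 25
z *= 4  # -> z = 40
q -= 7  # -> q = 18
z //= 3  # -> z = 13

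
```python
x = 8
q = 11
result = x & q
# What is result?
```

Trace (tracking result):
x = 8  # -> x = 8
q = 11  # -> q = 11
result = x & q  # -> result = 8

Answer: 8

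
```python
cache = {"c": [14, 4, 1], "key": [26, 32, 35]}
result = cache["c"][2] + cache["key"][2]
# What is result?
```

Trace (tracking result):
cache = {'c': [14, 4, 1], 'key': [26, 32, 35]}  # -> cache = {'c': [14, 4, 1], 'key': [26, 32, 35]}
result = cache['c'][2] + cache['key'][2]  # -> result = 36

Answer: 36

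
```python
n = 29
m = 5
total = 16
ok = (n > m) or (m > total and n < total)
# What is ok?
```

Trace (tracking ok):
n = 29  # -> n = 29
m = 5  # -> m = 5
total = 16  # -> total = 16
ok = n > m or (m > total and n < total)  # -> ok = True

Answer: True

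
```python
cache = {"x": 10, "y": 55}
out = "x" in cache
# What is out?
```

Answer: True

Derivation:
Trace (tracking out):
cache = {'x': 10, 'y': 55}  # -> cache = {'x': 10, 'y': 55}
out = 'x' in cache  # -> out = True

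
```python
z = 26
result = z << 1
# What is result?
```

Trace (tracking result):
z = 26  # -> z = 26
result = z << 1  # -> result = 52

Answer: 52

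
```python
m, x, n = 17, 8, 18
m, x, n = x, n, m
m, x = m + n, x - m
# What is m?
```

Answer: 25

Derivation:
Trace (tracking m):
m, x, n = (17, 8, 18)  # -> m = 17, x = 8, n = 18
m, x, n = (x, n, m)  # -> m = 8, x = 18, n = 17
m, x = (m + n, x - m)  # -> m = 25, x = 10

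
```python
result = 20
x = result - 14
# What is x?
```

Answer: 6

Derivation:
Trace (tracking x):
result = 20  # -> result = 20
x = result - 14  # -> x = 6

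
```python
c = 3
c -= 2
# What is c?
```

Answer: 1

Derivation:
Trace (tracking c):
c = 3  # -> c = 3
c -= 2  # -> c = 1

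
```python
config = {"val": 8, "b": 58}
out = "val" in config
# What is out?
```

Trace (tracking out):
config = {'val': 8, 'b': 58}  # -> config = {'val': 8, 'b': 58}
out = 'val' in config  # -> out = True

Answer: True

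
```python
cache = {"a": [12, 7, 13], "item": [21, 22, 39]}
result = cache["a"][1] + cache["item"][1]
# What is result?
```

Trace (tracking result):
cache = {'a': [12, 7, 13], 'item': [21, 22, 39]}  # -> cache = {'a': [12, 7, 13], 'item': [21, 22, 39]}
result = cache['a'][1] + cache['item'][1]  # -> result = 29

Answer: 29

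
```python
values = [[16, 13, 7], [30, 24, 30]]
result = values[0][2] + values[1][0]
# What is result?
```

Answer: 37

Derivation:
Trace (tracking result):
values = [[16, 13, 7], [30, 24, 30]]  # -> values = [[16, 13, 7], [30, 24, 30]]
result = values[0][2] + values[1][0]  # -> result = 37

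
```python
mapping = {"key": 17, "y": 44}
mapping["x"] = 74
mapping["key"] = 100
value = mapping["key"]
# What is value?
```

Trace (tracking value):
mapping = {'key': 17, 'y': 44}  # -> mapping = {'key': 17, 'y': 44}
mapping['x'] = 74  # -> mapping = {'key': 17, 'y': 44, 'x': 74}
mapping['key'] = 100  # -> mapping = {'key': 100, 'y': 44, 'x': 74}
value = mapping['key']  # -> value = 100

Answer: 100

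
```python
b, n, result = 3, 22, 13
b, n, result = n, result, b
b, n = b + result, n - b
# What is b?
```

Answer: 25

Derivation:
Trace (tracking b):
b, n, result = (3, 22, 13)  # -> b = 3, n = 22, result = 13
b, n, result = (n, result, b)  # -> b = 22, n = 13, result = 3
b, n = (b + result, n - b)  # -> b = 25, n = -9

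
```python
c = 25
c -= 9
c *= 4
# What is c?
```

Trace (tracking c):
c = 25  # -> c = 25
c -= 9  # -> c = 16
c *= 4  # -> c = 64

Answer: 64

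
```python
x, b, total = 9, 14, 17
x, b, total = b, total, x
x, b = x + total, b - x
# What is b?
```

Answer: 3

Derivation:
Trace (tracking b):
x, b, total = (9, 14, 17)  # -> x = 9, b = 14, total = 17
x, b, total = (b, total, x)  # -> x = 14, b = 17, total = 9
x, b = (x + total, b - x)  # -> x = 23, b = 3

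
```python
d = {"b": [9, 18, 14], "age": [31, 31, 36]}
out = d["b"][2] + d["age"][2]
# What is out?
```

Answer: 50

Derivation:
Trace (tracking out):
d = {'b': [9, 18, 14], 'age': [31, 31, 36]}  # -> d = {'b': [9, 18, 14], 'age': [31, 31, 36]}
out = d['b'][2] + d['age'][2]  # -> out = 50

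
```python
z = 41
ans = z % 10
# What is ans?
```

Trace (tracking ans):
z = 41  # -> z = 41
ans = z % 10  # -> ans = 1

Answer: 1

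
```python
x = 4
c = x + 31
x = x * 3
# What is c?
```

Trace (tracking c):
x = 4  # -> x = 4
c = x + 31  # -> c = 35
x = x * 3  # -> x = 12

Answer: 35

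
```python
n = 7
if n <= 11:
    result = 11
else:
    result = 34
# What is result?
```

Answer: 11

Derivation:
Trace (tracking result):
n = 7  # -> n = 7
if n <= 11:  # condition is True
    result = 11  # -> result = 11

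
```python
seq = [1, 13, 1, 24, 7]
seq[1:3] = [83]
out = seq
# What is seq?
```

Answer: [1, 83, 24, 7]

Derivation:
Trace (tracking seq):
seq = [1, 13, 1, 24, 7]  # -> seq = [1, 13, 1, 24, 7]
seq[1:3] = [83]  # -> seq = [1, 83, 24, 7]
out = seq  # -> out = [1, 83, 24, 7]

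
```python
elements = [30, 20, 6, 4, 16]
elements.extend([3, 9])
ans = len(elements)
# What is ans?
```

Trace (tracking ans):
elements = [30, 20, 6, 4, 16]  # -> elements = [30, 20, 6, 4, 16]
elements.extend([3, 9])  # -> elements = [30, 20, 6, 4, 16, 3, 9]
ans = len(elements)  # -> ans = 7

Answer: 7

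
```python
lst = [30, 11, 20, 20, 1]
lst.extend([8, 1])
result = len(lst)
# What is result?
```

Answer: 7

Derivation:
Trace (tracking result):
lst = [30, 11, 20, 20, 1]  # -> lst = [30, 11, 20, 20, 1]
lst.extend([8, 1])  # -> lst = [30, 11, 20, 20, 1, 8, 1]
result = len(lst)  # -> result = 7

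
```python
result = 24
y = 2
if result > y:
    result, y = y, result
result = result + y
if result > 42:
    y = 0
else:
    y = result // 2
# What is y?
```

Answer: 13

Derivation:
Trace (tracking y):
result = 24  # -> result = 24
y = 2  # -> y = 2
if result > y:  # condition is True
    result, y = (y, result)  # -> result = 2, y = 24
result = result + y  # -> result = 26
if result > 42:  # condition is False
else:
    y = result // 2  # -> y = 13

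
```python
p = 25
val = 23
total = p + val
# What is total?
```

Trace (tracking total):
p = 25  # -> p = 25
val = 23  # -> val = 23
total = p + val  # -> total = 48

Answer: 48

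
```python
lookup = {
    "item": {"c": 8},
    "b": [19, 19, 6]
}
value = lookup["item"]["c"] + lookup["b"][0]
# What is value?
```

Answer: 27

Derivation:
Trace (tracking value):
lookup = {'item': {'c': 8}, 'b': [19, 19, 6]}  # -> lookup = {'item': {'c': 8}, 'b': [19, 19, 6]}
value = lookup['item']['c'] + lookup['b'][0]  # -> value = 27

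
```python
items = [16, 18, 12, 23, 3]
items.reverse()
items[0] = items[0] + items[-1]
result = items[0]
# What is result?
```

Trace (tracking result):
items = [16, 18, 12, 23, 3]  # -> items = [16, 18, 12, 23, 3]
items.reverse()  # -> items = [3, 23, 12, 18, 16]
items[0] = items[0] + items[-1]  # -> items = [19, 23, 12, 18, 16]
result = items[0]  # -> result = 19

Answer: 19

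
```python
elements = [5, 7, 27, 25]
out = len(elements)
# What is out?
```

Answer: 4

Derivation:
Trace (tracking out):
elements = [5, 7, 27, 25]  # -> elements = [5, 7, 27, 25]
out = len(elements)  # -> out = 4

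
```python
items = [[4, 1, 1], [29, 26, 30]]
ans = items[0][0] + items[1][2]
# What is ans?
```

Answer: 34

Derivation:
Trace (tracking ans):
items = [[4, 1, 1], [29, 26, 30]]  # -> items = [[4, 1, 1], [29, 26, 30]]
ans = items[0][0] + items[1][2]  # -> ans = 34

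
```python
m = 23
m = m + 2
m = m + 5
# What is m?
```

Trace (tracking m):
m = 23  # -> m = 23
m = m + 2  # -> m = 25
m = m + 5  # -> m = 30

Answer: 30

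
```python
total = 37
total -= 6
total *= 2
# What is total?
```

Trace (tracking total):
total = 37  # -> total = 37
total -= 6  # -> total = 31
total *= 2  # -> total = 62

Answer: 62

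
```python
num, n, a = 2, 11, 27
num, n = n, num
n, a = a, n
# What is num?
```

Trace (tracking num):
num, n, a = (2, 11, 27)  # -> num = 2, n = 11, a = 27
num, n = (n, num)  # -> num = 11, n = 2
n, a = (a, n)  # -> n = 27, a = 2

Answer: 11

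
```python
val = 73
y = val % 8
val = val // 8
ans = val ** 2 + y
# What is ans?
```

Answer: 82

Derivation:
Trace (tracking ans):
val = 73  # -> val = 73
y = val % 8  # -> y = 1
val = val // 8  # -> val = 9
ans = val ** 2 + y  # -> ans = 82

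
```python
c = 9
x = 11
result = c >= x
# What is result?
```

Answer: False

Derivation:
Trace (tracking result):
c = 9  # -> c = 9
x = 11  # -> x = 11
result = c >= x  # -> result = False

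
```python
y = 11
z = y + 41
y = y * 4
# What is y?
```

Trace (tracking y):
y = 11  # -> y = 11
z = y + 41  # -> z = 52
y = y * 4  # -> y = 44

Answer: 44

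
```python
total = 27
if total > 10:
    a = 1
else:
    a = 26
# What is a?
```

Answer: 1

Derivation:
Trace (tracking a):
total = 27  # -> total = 27
if total > 10:  # condition is True
    a = 1  # -> a = 1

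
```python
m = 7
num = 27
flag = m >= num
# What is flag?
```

Answer: False

Derivation:
Trace (tracking flag):
m = 7  # -> m = 7
num = 27  # -> num = 27
flag = m >= num  # -> flag = False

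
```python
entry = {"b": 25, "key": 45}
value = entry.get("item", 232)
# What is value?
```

Trace (tracking value):
entry = {'b': 25, 'key': 45}  # -> entry = {'b': 25, 'key': 45}
value = entry.get('item', 232)  # -> value = 232

Answer: 232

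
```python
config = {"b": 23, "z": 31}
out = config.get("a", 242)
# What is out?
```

Trace (tracking out):
config = {'b': 23, 'z': 31}  # -> config = {'b': 23, 'z': 31}
out = config.get('a', 242)  # -> out = 242

Answer: 242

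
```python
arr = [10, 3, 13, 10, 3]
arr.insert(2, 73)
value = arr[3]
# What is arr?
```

Trace (tracking arr):
arr = [10, 3, 13, 10, 3]  # -> arr = [10, 3, 13, 10, 3]
arr.insert(2, 73)  # -> arr = [10, 3, 73, 13, 10, 3]
value = arr[3]  # -> value = 13

Answer: [10, 3, 73, 13, 10, 3]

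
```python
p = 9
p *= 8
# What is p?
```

Trace (tracking p):
p = 9  # -> p = 9
p *= 8  # -> p = 72

Answer: 72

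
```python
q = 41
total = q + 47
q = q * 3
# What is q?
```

Trace (tracking q):
q = 41  # -> q = 41
total = q + 47  # -> total = 88
q = q * 3  # -> q = 123

Answer: 123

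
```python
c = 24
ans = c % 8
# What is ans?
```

Answer: 0

Derivation:
Trace (tracking ans):
c = 24  # -> c = 24
ans = c % 8  # -> ans = 0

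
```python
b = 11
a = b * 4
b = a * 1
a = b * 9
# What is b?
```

Answer: 44

Derivation:
Trace (tracking b):
b = 11  # -> b = 11
a = b * 4  # -> a = 44
b = a * 1  # -> b = 44
a = b * 9  # -> a = 396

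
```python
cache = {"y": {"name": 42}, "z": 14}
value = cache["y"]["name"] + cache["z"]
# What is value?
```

Trace (tracking value):
cache = {'y': {'name': 42}, 'z': 14}  # -> cache = {'y': {'name': 42}, 'z': 14}
value = cache['y']['name'] + cache['z']  # -> value = 56

Answer: 56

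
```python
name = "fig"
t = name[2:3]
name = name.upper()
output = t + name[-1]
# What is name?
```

Answer: 'FIG'

Derivation:
Trace (tracking name):
name = 'fig'  # -> name = 'fig'
t = name[2:3]  # -> t = 'g'
name = name.upper()  # -> name = 'FIG'
output = t + name[-1]  # -> output = 'gG'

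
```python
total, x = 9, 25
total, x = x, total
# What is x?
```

Trace (tracking x):
total, x = (9, 25)  # -> total = 9, x = 25
total, x = (x, total)  # -> total = 25, x = 9

Answer: 9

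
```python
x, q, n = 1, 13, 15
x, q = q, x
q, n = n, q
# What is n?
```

Trace (tracking n):
x, q, n = (1, 13, 15)  # -> x = 1, q = 13, n = 15
x, q = (q, x)  # -> x = 13, q = 1
q, n = (n, q)  # -> q = 15, n = 1

Answer: 1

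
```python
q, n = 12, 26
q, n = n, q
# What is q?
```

Trace (tracking q):
q, n = (12, 26)  # -> q = 12, n = 26
q, n = (n, q)  # -> q = 26, n = 12

Answer: 26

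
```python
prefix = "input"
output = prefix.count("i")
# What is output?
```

Trace (tracking output):
prefix = 'input'  # -> prefix = 'input'
output = prefix.count('i')  # -> output = 1

Answer: 1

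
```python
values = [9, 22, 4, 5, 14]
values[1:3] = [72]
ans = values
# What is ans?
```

Answer: [9, 72, 5, 14]

Derivation:
Trace (tracking ans):
values = [9, 22, 4, 5, 14]  # -> values = [9, 22, 4, 5, 14]
values[1:3] = [72]  # -> values = [9, 72, 5, 14]
ans = values  # -> ans = [9, 72, 5, 14]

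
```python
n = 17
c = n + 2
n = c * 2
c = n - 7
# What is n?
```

Answer: 38

Derivation:
Trace (tracking n):
n = 17  # -> n = 17
c = n + 2  # -> c = 19
n = c * 2  # -> n = 38
c = n - 7  # -> c = 31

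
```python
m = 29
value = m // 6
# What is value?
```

Answer: 4

Derivation:
Trace (tracking value):
m = 29  # -> m = 29
value = m // 6  # -> value = 4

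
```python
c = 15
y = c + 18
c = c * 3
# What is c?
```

Answer: 45

Derivation:
Trace (tracking c):
c = 15  # -> c = 15
y = c + 18  # -> y = 33
c = c * 3  # -> c = 45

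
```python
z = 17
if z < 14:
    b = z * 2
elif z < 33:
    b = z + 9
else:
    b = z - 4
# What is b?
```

Answer: 26

Derivation:
Trace (tracking b):
z = 17  # -> z = 17
if z < 14:  # condition is False
elif z < 33:  # condition is True
    b = z + 9  # -> b = 26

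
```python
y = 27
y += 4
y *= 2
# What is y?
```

Answer: 62

Derivation:
Trace (tracking y):
y = 27  # -> y = 27
y += 4  # -> y = 31
y *= 2  # -> y = 62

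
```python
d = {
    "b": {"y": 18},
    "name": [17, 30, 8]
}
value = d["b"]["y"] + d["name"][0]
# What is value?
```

Answer: 35

Derivation:
Trace (tracking value):
d = {'b': {'y': 18}, 'name': [17, 30, 8]}  # -> d = {'b': {'y': 18}, 'name': [17, 30, 8]}
value = d['b']['y'] + d['name'][0]  # -> value = 35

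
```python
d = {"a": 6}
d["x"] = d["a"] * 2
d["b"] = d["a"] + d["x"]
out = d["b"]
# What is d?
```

Trace (tracking d):
d = {'a': 6}  # -> d = {'a': 6}
d['x'] = d['a'] * 2  # -> d = {'a': 6, 'x': 12}
d['b'] = d['a'] + d['x']  # -> d = {'a': 6, 'x': 12, 'b': 18}
out = d['b']  # -> out = 18

Answer: {'a': 6, 'x': 12, 'b': 18}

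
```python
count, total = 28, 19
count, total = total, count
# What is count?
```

Trace (tracking count):
count, total = (28, 19)  # -> count = 28, total = 19
count, total = (total, count)  # -> count = 19, total = 28

Answer: 19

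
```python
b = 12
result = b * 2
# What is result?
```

Answer: 24

Derivation:
Trace (tracking result):
b = 12  # -> b = 12
result = b * 2  # -> result = 24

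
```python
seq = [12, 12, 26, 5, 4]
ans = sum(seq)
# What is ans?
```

Trace (tracking ans):
seq = [12, 12, 26, 5, 4]  # -> seq = [12, 12, 26, 5, 4]
ans = sum(seq)  # -> ans = 59

Answer: 59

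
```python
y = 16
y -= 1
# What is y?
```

Answer: 15

Derivation:
Trace (tracking y):
y = 16  # -> y = 16
y -= 1  # -> y = 15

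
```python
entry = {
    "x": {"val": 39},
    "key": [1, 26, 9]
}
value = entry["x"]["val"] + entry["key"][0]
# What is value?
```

Answer: 40

Derivation:
Trace (tracking value):
entry = {'x': {'val': 39}, 'key': [1, 26, 9]}  # -> entry = {'x': {'val': 39}, 'key': [1, 26, 9]}
value = entry['x']['val'] + entry['key'][0]  # -> value = 40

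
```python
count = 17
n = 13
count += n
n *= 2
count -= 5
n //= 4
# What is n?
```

Trace (tracking n):
count = 17  # -> count = 17
n = 13  # -> n = 13
count += n  # -> count = 30
n *= 2  # -> n = 26
count -= 5  # -> count = 25
n //= 4  # -> n = 6

Answer: 6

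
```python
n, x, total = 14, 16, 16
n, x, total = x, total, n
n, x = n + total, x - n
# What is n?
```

Answer: 30

Derivation:
Trace (tracking n):
n, x, total = (14, 16, 16)  # -> n = 14, x = 16, total = 16
n, x, total = (x, total, n)  # -> n = 16, x = 16, total = 14
n, x = (n + total, x - n)  # -> n = 30, x = 0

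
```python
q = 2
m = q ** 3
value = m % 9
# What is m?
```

Trace (tracking m):
q = 2  # -> q = 2
m = q ** 3  # -> m = 8
value = m % 9  # -> value = 8

Answer: 8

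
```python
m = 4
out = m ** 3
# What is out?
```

Answer: 64

Derivation:
Trace (tracking out):
m = 4  # -> m = 4
out = m ** 3  # -> out = 64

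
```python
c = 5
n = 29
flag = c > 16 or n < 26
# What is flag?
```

Answer: False

Derivation:
Trace (tracking flag):
c = 5  # -> c = 5
n = 29  # -> n = 29
flag = c > 16 or n < 26  # -> flag = False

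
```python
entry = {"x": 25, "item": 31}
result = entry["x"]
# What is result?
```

Answer: 25

Derivation:
Trace (tracking result):
entry = {'x': 25, 'item': 31}  # -> entry = {'x': 25, 'item': 31}
result = entry['x']  # -> result = 25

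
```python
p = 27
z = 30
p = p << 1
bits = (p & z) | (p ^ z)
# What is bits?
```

Trace (tracking bits):
p = 27  # -> p = 27
z = 30  # -> z = 30
p = p << 1  # -> p = 54
bits = p & z | p ^ z  # -> bits = 62

Answer: 62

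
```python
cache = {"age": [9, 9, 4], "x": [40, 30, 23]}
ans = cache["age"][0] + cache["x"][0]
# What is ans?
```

Trace (tracking ans):
cache = {'age': [9, 9, 4], 'x': [40, 30, 23]}  # -> cache = {'age': [9, 9, 4], 'x': [40, 30, 23]}
ans = cache['age'][0] + cache['x'][0]  # -> ans = 49

Answer: 49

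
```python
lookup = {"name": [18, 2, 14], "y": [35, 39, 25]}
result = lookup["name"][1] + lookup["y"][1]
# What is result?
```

Trace (tracking result):
lookup = {'name': [18, 2, 14], 'y': [35, 39, 25]}  # -> lookup = {'name': [18, 2, 14], 'y': [35, 39, 25]}
result = lookup['name'][1] + lookup['y'][1]  # -> result = 41

Answer: 41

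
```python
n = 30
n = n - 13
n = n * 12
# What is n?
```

Answer: 204

Derivation:
Trace (tracking n):
n = 30  # -> n = 30
n = n - 13  # -> n = 17
n = n * 12  # -> n = 204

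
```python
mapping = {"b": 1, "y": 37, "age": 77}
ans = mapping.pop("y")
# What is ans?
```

Trace (tracking ans):
mapping = {'b': 1, 'y': 37, 'age': 77}  # -> mapping = {'b': 1, 'y': 37, 'age': 77}
ans = mapping.pop('y')  # -> ans = 37

Answer: 37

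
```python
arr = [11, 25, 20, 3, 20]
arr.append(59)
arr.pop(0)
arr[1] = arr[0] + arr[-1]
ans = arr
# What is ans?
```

Answer: [25, 84, 3, 20, 59]

Derivation:
Trace (tracking ans):
arr = [11, 25, 20, 3, 20]  # -> arr = [11, 25, 20, 3, 20]
arr.append(59)  # -> arr = [11, 25, 20, 3, 20, 59]
arr.pop(0)  # -> arr = [25, 20, 3, 20, 59]
arr[1] = arr[0] + arr[-1]  # -> arr = [25, 84, 3, 20, 59]
ans = arr  # -> ans = [25, 84, 3, 20, 59]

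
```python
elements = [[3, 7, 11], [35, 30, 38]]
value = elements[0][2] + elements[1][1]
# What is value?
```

Answer: 41

Derivation:
Trace (tracking value):
elements = [[3, 7, 11], [35, 30, 38]]  # -> elements = [[3, 7, 11], [35, 30, 38]]
value = elements[0][2] + elements[1][1]  # -> value = 41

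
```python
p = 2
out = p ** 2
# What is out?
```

Answer: 4

Derivation:
Trace (tracking out):
p = 2  # -> p = 2
out = p ** 2  # -> out = 4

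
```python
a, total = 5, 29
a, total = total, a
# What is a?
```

Trace (tracking a):
a, total = (5, 29)  # -> a = 5, total = 29
a, total = (total, a)  # -> a = 29, total = 5

Answer: 29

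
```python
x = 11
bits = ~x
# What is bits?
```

Trace (tracking bits):
x = 11  # -> x = 11
bits = ~x  # -> bits = -12

Answer: -12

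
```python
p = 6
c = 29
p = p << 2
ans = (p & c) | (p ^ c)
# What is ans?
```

Trace (tracking ans):
p = 6  # -> p = 6
c = 29  # -> c = 29
p = p << 2  # -> p = 24
ans = p & c | p ^ c  # -> ans = 29

Answer: 29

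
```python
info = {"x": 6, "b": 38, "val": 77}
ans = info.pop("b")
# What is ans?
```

Trace (tracking ans):
info = {'x': 6, 'b': 38, 'val': 77}  # -> info = {'x': 6, 'b': 38, 'val': 77}
ans = info.pop('b')  # -> ans = 38

Answer: 38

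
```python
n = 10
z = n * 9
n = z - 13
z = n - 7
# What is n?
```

Answer: 77

Derivation:
Trace (tracking n):
n = 10  # -> n = 10
z = n * 9  # -> z = 90
n = z - 13  # -> n = 77
z = n - 7  # -> z = 70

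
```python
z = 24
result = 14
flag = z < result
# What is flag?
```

Answer: False

Derivation:
Trace (tracking flag):
z = 24  # -> z = 24
result = 14  # -> result = 14
flag = z < result  # -> flag = False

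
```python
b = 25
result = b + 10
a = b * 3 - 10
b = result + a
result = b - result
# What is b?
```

Answer: 100

Derivation:
Trace (tracking b):
b = 25  # -> b = 25
result = b + 10  # -> result = 35
a = b * 3 - 10  # -> a = 65
b = result + a  # -> b = 100
result = b - result  # -> result = 65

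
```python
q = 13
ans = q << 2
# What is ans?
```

Answer: 52

Derivation:
Trace (tracking ans):
q = 13  # -> q = 13
ans = q << 2  # -> ans = 52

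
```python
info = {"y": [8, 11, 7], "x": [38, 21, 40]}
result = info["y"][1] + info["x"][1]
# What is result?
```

Answer: 32

Derivation:
Trace (tracking result):
info = {'y': [8, 11, 7], 'x': [38, 21, 40]}  # -> info = {'y': [8, 11, 7], 'x': [38, 21, 40]}
result = info['y'][1] + info['x'][1]  # -> result = 32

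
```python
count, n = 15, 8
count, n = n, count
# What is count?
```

Answer: 8

Derivation:
Trace (tracking count):
count, n = (15, 8)  # -> count = 15, n = 8
count, n = (n, count)  # -> count = 8, n = 15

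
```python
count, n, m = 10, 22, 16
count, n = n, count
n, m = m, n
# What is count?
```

Answer: 22

Derivation:
Trace (tracking count):
count, n, m = (10, 22, 16)  # -> count = 10, n = 22, m = 16
count, n = (n, count)  # -> count = 22, n = 10
n, m = (m, n)  # -> n = 16, m = 10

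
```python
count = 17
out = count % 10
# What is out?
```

Answer: 7

Derivation:
Trace (tracking out):
count = 17  # -> count = 17
out = count % 10  # -> out = 7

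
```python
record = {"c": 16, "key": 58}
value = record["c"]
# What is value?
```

Answer: 16

Derivation:
Trace (tracking value):
record = {'c': 16, 'key': 58}  # -> record = {'c': 16, 'key': 58}
value = record['c']  # -> value = 16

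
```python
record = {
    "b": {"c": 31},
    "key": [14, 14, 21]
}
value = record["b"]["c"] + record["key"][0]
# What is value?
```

Answer: 45

Derivation:
Trace (tracking value):
record = {'b': {'c': 31}, 'key': [14, 14, 21]}  # -> record = {'b': {'c': 31}, 'key': [14, 14, 21]}
value = record['b']['c'] + record['key'][0]  # -> value = 45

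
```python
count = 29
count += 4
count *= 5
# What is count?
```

Trace (tracking count):
count = 29  # -> count = 29
count += 4  # -> count = 33
count *= 5  # -> count = 165

Answer: 165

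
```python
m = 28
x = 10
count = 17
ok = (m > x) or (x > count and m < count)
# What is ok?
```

Trace (tracking ok):
m = 28  # -> m = 28
x = 10  # -> x = 10
count = 17  # -> count = 17
ok = m > x or (x > count and m < count)  # -> ok = True

Answer: True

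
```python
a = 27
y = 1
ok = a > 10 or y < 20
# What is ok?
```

Trace (tracking ok):
a = 27  # -> a = 27
y = 1  # -> y = 1
ok = a > 10 or y < 20  # -> ok = True

Answer: True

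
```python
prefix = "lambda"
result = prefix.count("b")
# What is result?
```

Answer: 1

Derivation:
Trace (tracking result):
prefix = 'lambda'  # -> prefix = 'lambda'
result = prefix.count('b')  # -> result = 1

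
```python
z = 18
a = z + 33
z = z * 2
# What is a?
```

Answer: 51

Derivation:
Trace (tracking a):
z = 18  # -> z = 18
a = z + 33  # -> a = 51
z = z * 2  # -> z = 36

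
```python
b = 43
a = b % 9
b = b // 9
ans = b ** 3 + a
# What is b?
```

Answer: 4

Derivation:
Trace (tracking b):
b = 43  # -> b = 43
a = b % 9  # -> a = 7
b = b // 9  # -> b = 4
ans = b ** 3 + a  # -> ans = 71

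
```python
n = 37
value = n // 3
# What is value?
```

Trace (tracking value):
n = 37  # -> n = 37
value = n // 3  # -> value = 12

Answer: 12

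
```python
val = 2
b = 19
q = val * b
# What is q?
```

Trace (tracking q):
val = 2  # -> val = 2
b = 19  # -> b = 19
q = val * b  # -> q = 38

Answer: 38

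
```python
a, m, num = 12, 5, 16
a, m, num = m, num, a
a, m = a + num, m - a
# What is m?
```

Answer: 11

Derivation:
Trace (tracking m):
a, m, num = (12, 5, 16)  # -> a = 12, m = 5, num = 16
a, m, num = (m, num, a)  # -> a = 5, m = 16, num = 12
a, m = (a + num, m - a)  # -> a = 17, m = 11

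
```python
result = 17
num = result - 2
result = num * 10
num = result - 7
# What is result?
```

Trace (tracking result):
result = 17  # -> result = 17
num = result - 2  # -> num = 15
result = num * 10  # -> result = 150
num = result - 7  # -> num = 143

Answer: 150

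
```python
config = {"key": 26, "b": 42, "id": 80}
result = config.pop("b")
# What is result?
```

Trace (tracking result):
config = {'key': 26, 'b': 42, 'id': 80}  # -> config = {'key': 26, 'b': 42, 'id': 80}
result = config.pop('b')  # -> result = 42

Answer: 42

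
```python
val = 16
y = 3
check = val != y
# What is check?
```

Answer: True

Derivation:
Trace (tracking check):
val = 16  # -> val = 16
y = 3  # -> y = 3
check = val != y  # -> check = True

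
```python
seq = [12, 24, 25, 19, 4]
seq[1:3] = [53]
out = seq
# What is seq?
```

Trace (tracking seq):
seq = [12, 24, 25, 19, 4]  # -> seq = [12, 24, 25, 19, 4]
seq[1:3] = [53]  # -> seq = [12, 53, 19, 4]
out = seq  # -> out = [12, 53, 19, 4]

Answer: [12, 53, 19, 4]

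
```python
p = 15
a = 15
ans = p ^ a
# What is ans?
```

Answer: 0

Derivation:
Trace (tracking ans):
p = 15  # -> p = 15
a = 15  # -> a = 15
ans = p ^ a  # -> ans = 0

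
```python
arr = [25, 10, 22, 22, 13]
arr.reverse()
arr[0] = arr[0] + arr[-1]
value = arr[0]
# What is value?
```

Trace (tracking value):
arr = [25, 10, 22, 22, 13]  # -> arr = [25, 10, 22, 22, 13]
arr.reverse()  # -> arr = [13, 22, 22, 10, 25]
arr[0] = arr[0] + arr[-1]  # -> arr = [38, 22, 22, 10, 25]
value = arr[0]  # -> value = 38

Answer: 38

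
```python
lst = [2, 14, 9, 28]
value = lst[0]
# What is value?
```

Answer: 2

Derivation:
Trace (tracking value):
lst = [2, 14, 9, 28]  # -> lst = [2, 14, 9, 28]
value = lst[0]  # -> value = 2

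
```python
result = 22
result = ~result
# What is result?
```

Trace (tracking result):
result = 22  # -> result = 22
result = ~result  # -> result = -23

Answer: -23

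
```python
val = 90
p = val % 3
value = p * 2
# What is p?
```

Trace (tracking p):
val = 90  # -> val = 90
p = val % 3  # -> p = 0
value = p * 2  # -> value = 0

Answer: 0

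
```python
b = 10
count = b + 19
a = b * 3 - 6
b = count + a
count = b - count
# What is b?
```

Trace (tracking b):
b = 10  # -> b = 10
count = b + 19  # -> count = 29
a = b * 3 - 6  # -> a = 24
b = count + a  # -> b = 53
count = b - count  # -> count = 24

Answer: 53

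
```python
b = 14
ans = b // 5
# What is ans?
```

Trace (tracking ans):
b = 14  # -> b = 14
ans = b // 5  # -> ans = 2

Answer: 2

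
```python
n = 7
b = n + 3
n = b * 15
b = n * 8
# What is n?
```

Trace (tracking n):
n = 7  # -> n = 7
b = n + 3  # -> b = 10
n = b * 15  # -> n = 150
b = n * 8  # -> b = 1200

Answer: 150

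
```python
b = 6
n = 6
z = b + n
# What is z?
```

Trace (tracking z):
b = 6  # -> b = 6
n = 6  # -> n = 6
z = b + n  # -> z = 12

Answer: 12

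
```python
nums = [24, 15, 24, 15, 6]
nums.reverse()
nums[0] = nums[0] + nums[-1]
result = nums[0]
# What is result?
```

Answer: 30

Derivation:
Trace (tracking result):
nums = [24, 15, 24, 15, 6]  # -> nums = [24, 15, 24, 15, 6]
nums.reverse()  # -> nums = [6, 15, 24, 15, 24]
nums[0] = nums[0] + nums[-1]  # -> nums = [30, 15, 24, 15, 24]
result = nums[0]  # -> result = 30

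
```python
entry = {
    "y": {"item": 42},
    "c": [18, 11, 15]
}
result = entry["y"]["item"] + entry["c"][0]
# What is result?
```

Answer: 60

Derivation:
Trace (tracking result):
entry = {'y': {'item': 42}, 'c': [18, 11, 15]}  # -> entry = {'y': {'item': 42}, 'c': [18, 11, 15]}
result = entry['y']['item'] + entry['c'][0]  # -> result = 60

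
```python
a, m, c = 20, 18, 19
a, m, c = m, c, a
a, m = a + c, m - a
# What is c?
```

Trace (tracking c):
a, m, c = (20, 18, 19)  # -> a = 20, m = 18, c = 19
a, m, c = (m, c, a)  # -> a = 18, m = 19, c = 20
a, m = (a + c, m - a)  # -> a = 38, m = 1

Answer: 20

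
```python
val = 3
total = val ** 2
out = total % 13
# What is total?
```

Answer: 9

Derivation:
Trace (tracking total):
val = 3  # -> val = 3
total = val ** 2  # -> total = 9
out = total % 13  # -> out = 9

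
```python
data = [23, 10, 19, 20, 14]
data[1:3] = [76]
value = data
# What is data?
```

Answer: [23, 76, 20, 14]

Derivation:
Trace (tracking data):
data = [23, 10, 19, 20, 14]  # -> data = [23, 10, 19, 20, 14]
data[1:3] = [76]  # -> data = [23, 76, 20, 14]
value = data  # -> value = [23, 76, 20, 14]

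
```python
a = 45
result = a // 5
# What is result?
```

Answer: 9

Derivation:
Trace (tracking result):
a = 45  # -> a = 45
result = a // 5  # -> result = 9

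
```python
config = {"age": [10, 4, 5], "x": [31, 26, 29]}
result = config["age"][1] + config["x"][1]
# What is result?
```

Trace (tracking result):
config = {'age': [10, 4, 5], 'x': [31, 26, 29]}  # -> config = {'age': [10, 4, 5], 'x': [31, 26, 29]}
result = config['age'][1] + config['x'][1]  # -> result = 30

Answer: 30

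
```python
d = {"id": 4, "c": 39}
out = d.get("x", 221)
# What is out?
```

Answer: 221

Derivation:
Trace (tracking out):
d = {'id': 4, 'c': 39}  # -> d = {'id': 4, 'c': 39}
out = d.get('x', 221)  # -> out = 221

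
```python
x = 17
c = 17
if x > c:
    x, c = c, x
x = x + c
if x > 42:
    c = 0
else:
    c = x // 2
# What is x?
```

Trace (tracking x):
x = 17  # -> x = 17
c = 17  # -> c = 17
if x > c:  # condition is False
x = x + c  # -> x = 34
if x > 42:  # condition is False
else:
    c = x // 2  # -> c = 17

Answer: 34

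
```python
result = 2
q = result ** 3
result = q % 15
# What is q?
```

Trace (tracking q):
result = 2  # -> result = 2
q = result ** 3  # -> q = 8
result = q % 15  # -> result = 8

Answer: 8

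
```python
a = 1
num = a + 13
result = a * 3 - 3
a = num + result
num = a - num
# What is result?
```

Answer: 0

Derivation:
Trace (tracking result):
a = 1  # -> a = 1
num = a + 13  # -> num = 14
result = a * 3 - 3  # -> result = 0
a = num + result  # -> a = 14
num = a - num  # -> num = 0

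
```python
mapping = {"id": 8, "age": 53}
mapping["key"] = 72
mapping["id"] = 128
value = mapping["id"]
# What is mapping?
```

Answer: {'id': 128, 'age': 53, 'key': 72}

Derivation:
Trace (tracking mapping):
mapping = {'id': 8, 'age': 53}  # -> mapping = {'id': 8, 'age': 53}
mapping['key'] = 72  # -> mapping = {'id': 8, 'age': 53, 'key': 72}
mapping['id'] = 128  # -> mapping = {'id': 128, 'age': 53, 'key': 72}
value = mapping['id']  # -> value = 128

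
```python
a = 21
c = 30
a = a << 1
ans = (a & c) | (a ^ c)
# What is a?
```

Trace (tracking a):
a = 21  # -> a = 21
c = 30  # -> c = 30
a = a << 1  # -> a = 42
ans = a & c | a ^ c  # -> ans = 62

Answer: 42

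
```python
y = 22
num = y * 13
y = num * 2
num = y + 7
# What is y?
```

Trace (tracking y):
y = 22  # -> y = 22
num = y * 13  # -> num = 286
y = num * 2  # -> y = 572
num = y + 7  # -> num = 579

Answer: 572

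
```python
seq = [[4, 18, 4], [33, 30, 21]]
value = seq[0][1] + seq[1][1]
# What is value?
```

Answer: 48

Derivation:
Trace (tracking value):
seq = [[4, 18, 4], [33, 30, 21]]  # -> seq = [[4, 18, 4], [33, 30, 21]]
value = seq[0][1] + seq[1][1]  # -> value = 48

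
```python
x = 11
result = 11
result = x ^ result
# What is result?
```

Answer: 0

Derivation:
Trace (tracking result):
x = 11  # -> x = 11
result = 11  # -> result = 11
result = x ^ result  # -> result = 0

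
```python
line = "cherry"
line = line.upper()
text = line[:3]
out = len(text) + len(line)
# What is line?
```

Answer: 'CHERRY'

Derivation:
Trace (tracking line):
line = 'cherry'  # -> line = 'cherry'
line = line.upper()  # -> line = 'CHERRY'
text = line[:3]  # -> text = 'CHE'
out = len(text) + len(line)  # -> out = 9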